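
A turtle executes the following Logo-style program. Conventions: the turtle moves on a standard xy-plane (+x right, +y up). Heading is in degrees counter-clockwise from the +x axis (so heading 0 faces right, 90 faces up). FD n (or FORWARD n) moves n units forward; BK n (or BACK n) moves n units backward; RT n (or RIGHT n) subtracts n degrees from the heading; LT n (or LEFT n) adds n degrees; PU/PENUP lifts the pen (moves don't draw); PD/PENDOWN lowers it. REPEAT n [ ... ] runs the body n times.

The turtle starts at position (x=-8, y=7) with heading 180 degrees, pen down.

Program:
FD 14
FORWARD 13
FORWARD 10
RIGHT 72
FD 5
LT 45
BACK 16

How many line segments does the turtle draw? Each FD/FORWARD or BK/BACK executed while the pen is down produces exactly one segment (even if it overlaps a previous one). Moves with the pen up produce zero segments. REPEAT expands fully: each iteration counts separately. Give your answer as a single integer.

Executing turtle program step by step:
Start: pos=(-8,7), heading=180, pen down
FD 14: (-8,7) -> (-22,7) [heading=180, draw]
FD 13: (-22,7) -> (-35,7) [heading=180, draw]
FD 10: (-35,7) -> (-45,7) [heading=180, draw]
RT 72: heading 180 -> 108
FD 5: (-45,7) -> (-46.545,11.755) [heading=108, draw]
LT 45: heading 108 -> 153
BK 16: (-46.545,11.755) -> (-32.289,4.491) [heading=153, draw]
Final: pos=(-32.289,4.491), heading=153, 5 segment(s) drawn
Segments drawn: 5

Answer: 5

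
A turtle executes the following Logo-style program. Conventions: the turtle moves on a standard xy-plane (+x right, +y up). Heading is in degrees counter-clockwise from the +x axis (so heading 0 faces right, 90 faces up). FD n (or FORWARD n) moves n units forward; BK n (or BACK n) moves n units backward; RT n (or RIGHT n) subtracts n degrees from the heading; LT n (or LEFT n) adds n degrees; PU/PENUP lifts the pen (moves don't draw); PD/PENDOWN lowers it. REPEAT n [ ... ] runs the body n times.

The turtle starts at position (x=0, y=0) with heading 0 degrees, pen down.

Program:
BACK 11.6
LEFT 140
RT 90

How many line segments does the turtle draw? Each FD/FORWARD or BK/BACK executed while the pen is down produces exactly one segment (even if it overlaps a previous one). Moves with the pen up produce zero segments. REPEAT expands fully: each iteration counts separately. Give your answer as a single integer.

Answer: 1

Derivation:
Executing turtle program step by step:
Start: pos=(0,0), heading=0, pen down
BK 11.6: (0,0) -> (-11.6,0) [heading=0, draw]
LT 140: heading 0 -> 140
RT 90: heading 140 -> 50
Final: pos=(-11.6,0), heading=50, 1 segment(s) drawn
Segments drawn: 1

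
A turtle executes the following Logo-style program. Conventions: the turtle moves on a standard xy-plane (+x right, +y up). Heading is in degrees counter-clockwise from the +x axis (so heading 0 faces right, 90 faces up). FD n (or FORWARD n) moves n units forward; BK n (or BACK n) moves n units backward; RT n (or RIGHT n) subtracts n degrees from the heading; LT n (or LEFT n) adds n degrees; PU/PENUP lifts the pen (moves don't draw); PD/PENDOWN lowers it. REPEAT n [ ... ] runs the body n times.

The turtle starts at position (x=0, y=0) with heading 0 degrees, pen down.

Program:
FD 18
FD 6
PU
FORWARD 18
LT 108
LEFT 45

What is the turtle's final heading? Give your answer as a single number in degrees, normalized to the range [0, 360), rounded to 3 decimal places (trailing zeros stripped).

Answer: 153

Derivation:
Executing turtle program step by step:
Start: pos=(0,0), heading=0, pen down
FD 18: (0,0) -> (18,0) [heading=0, draw]
FD 6: (18,0) -> (24,0) [heading=0, draw]
PU: pen up
FD 18: (24,0) -> (42,0) [heading=0, move]
LT 108: heading 0 -> 108
LT 45: heading 108 -> 153
Final: pos=(42,0), heading=153, 2 segment(s) drawn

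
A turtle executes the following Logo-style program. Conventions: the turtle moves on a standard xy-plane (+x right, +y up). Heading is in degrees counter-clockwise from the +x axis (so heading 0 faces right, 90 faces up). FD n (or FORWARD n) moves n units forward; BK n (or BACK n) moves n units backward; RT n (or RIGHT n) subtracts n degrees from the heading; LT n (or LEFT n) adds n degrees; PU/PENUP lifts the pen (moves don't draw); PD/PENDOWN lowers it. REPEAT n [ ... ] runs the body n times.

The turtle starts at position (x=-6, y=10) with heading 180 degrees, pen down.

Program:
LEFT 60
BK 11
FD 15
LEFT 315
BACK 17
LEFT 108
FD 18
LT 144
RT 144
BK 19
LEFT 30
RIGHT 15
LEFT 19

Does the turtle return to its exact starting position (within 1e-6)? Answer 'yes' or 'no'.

Executing turtle program step by step:
Start: pos=(-6,10), heading=180, pen down
LT 60: heading 180 -> 240
BK 11: (-6,10) -> (-0.5,19.526) [heading=240, draw]
FD 15: (-0.5,19.526) -> (-8,6.536) [heading=240, draw]
LT 315: heading 240 -> 195
BK 17: (-8,6.536) -> (8.421,10.936) [heading=195, draw]
LT 108: heading 195 -> 303
FD 18: (8.421,10.936) -> (18.224,-4.16) [heading=303, draw]
LT 144: heading 303 -> 87
RT 144: heading 87 -> 303
BK 19: (18.224,-4.16) -> (7.876,11.774) [heading=303, draw]
LT 30: heading 303 -> 333
RT 15: heading 333 -> 318
LT 19: heading 318 -> 337
Final: pos=(7.876,11.774), heading=337, 5 segment(s) drawn

Start position: (-6, 10)
Final position: (7.876, 11.774)
Distance = 13.989; >= 1e-6 -> NOT closed

Answer: no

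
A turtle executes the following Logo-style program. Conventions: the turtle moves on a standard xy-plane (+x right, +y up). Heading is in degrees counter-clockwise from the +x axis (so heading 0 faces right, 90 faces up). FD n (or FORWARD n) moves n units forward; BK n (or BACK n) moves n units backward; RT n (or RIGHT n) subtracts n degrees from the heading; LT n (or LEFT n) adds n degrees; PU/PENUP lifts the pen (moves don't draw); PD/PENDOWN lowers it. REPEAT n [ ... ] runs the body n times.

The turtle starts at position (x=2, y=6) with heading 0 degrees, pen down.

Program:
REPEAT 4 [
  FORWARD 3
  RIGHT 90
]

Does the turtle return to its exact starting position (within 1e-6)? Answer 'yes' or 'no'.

Answer: yes

Derivation:
Executing turtle program step by step:
Start: pos=(2,6), heading=0, pen down
REPEAT 4 [
  -- iteration 1/4 --
  FD 3: (2,6) -> (5,6) [heading=0, draw]
  RT 90: heading 0 -> 270
  -- iteration 2/4 --
  FD 3: (5,6) -> (5,3) [heading=270, draw]
  RT 90: heading 270 -> 180
  -- iteration 3/4 --
  FD 3: (5,3) -> (2,3) [heading=180, draw]
  RT 90: heading 180 -> 90
  -- iteration 4/4 --
  FD 3: (2,3) -> (2,6) [heading=90, draw]
  RT 90: heading 90 -> 0
]
Final: pos=(2,6), heading=0, 4 segment(s) drawn

Start position: (2, 6)
Final position: (2, 6)
Distance = 0; < 1e-6 -> CLOSED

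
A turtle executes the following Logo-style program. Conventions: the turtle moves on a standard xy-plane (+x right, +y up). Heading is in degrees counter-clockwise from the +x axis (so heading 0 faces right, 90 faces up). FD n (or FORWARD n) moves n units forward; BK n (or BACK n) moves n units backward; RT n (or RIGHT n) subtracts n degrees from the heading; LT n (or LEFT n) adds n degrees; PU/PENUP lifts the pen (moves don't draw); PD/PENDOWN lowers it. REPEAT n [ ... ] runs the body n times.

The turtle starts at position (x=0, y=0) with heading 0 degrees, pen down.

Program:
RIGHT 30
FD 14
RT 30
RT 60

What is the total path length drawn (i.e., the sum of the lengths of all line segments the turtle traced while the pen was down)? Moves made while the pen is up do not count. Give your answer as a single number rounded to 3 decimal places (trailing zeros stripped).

Executing turtle program step by step:
Start: pos=(0,0), heading=0, pen down
RT 30: heading 0 -> 330
FD 14: (0,0) -> (12.124,-7) [heading=330, draw]
RT 30: heading 330 -> 300
RT 60: heading 300 -> 240
Final: pos=(12.124,-7), heading=240, 1 segment(s) drawn

Segment lengths:
  seg 1: (0,0) -> (12.124,-7), length = 14
Total = 14

Answer: 14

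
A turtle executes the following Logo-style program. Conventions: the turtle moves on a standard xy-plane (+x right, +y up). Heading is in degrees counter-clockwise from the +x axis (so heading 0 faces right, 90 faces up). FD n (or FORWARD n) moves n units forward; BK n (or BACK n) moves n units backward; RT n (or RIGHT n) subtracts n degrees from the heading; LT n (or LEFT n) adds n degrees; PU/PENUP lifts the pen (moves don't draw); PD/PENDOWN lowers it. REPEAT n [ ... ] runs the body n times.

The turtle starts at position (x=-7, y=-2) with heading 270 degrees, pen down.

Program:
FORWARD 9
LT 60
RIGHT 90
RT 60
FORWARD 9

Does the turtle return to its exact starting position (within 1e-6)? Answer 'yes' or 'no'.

Executing turtle program step by step:
Start: pos=(-7,-2), heading=270, pen down
FD 9: (-7,-2) -> (-7,-11) [heading=270, draw]
LT 60: heading 270 -> 330
RT 90: heading 330 -> 240
RT 60: heading 240 -> 180
FD 9: (-7,-11) -> (-16,-11) [heading=180, draw]
Final: pos=(-16,-11), heading=180, 2 segment(s) drawn

Start position: (-7, -2)
Final position: (-16, -11)
Distance = 12.728; >= 1e-6 -> NOT closed

Answer: no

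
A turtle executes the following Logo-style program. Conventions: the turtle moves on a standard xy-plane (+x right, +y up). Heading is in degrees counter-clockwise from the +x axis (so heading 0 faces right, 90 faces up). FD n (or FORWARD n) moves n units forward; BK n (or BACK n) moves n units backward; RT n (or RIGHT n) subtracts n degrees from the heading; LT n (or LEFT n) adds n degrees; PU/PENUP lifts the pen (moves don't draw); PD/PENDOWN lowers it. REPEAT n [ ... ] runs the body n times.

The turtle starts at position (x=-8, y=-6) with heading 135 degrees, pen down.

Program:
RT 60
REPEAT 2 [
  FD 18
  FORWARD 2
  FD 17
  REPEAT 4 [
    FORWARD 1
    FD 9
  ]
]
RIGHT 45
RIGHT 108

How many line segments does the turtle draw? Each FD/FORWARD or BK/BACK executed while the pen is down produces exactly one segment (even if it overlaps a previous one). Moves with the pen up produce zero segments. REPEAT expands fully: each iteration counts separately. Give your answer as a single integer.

Executing turtle program step by step:
Start: pos=(-8,-6), heading=135, pen down
RT 60: heading 135 -> 75
REPEAT 2 [
  -- iteration 1/2 --
  FD 18: (-8,-6) -> (-3.341,11.387) [heading=75, draw]
  FD 2: (-3.341,11.387) -> (-2.824,13.319) [heading=75, draw]
  FD 17: (-2.824,13.319) -> (1.576,29.739) [heading=75, draw]
  REPEAT 4 [
    -- iteration 1/4 --
    FD 1: (1.576,29.739) -> (1.835,30.705) [heading=75, draw]
    FD 9: (1.835,30.705) -> (4.164,39.399) [heading=75, draw]
    -- iteration 2/4 --
    FD 1: (4.164,39.399) -> (4.423,40.364) [heading=75, draw]
    FD 9: (4.423,40.364) -> (6.753,49.058) [heading=75, draw]
    -- iteration 3/4 --
    FD 1: (6.753,49.058) -> (7.012,50.024) [heading=75, draw]
    FD 9: (7.012,50.024) -> (9.341,58.717) [heading=75, draw]
    -- iteration 4/4 --
    FD 1: (9.341,58.717) -> (9.6,59.683) [heading=75, draw]
    FD 9: (9.6,59.683) -> (11.929,68.376) [heading=75, draw]
  ]
  -- iteration 2/2 --
  FD 18: (11.929,68.376) -> (16.588,85.763) [heading=75, draw]
  FD 2: (16.588,85.763) -> (17.105,87.695) [heading=75, draw]
  FD 17: (17.105,87.695) -> (21.505,104.116) [heading=75, draw]
  REPEAT 4 [
    -- iteration 1/4 --
    FD 1: (21.505,104.116) -> (21.764,105.081) [heading=75, draw]
    FD 9: (21.764,105.081) -> (24.094,113.775) [heading=75, draw]
    -- iteration 2/4 --
    FD 1: (24.094,113.775) -> (24.352,114.741) [heading=75, draw]
    FD 9: (24.352,114.741) -> (26.682,123.434) [heading=75, draw]
    -- iteration 3/4 --
    FD 1: (26.682,123.434) -> (26.941,124.4) [heading=75, draw]
    FD 9: (26.941,124.4) -> (29.27,133.093) [heading=75, draw]
    -- iteration 4/4 --
    FD 1: (29.27,133.093) -> (29.529,134.059) [heading=75, draw]
    FD 9: (29.529,134.059) -> (31.858,142.753) [heading=75, draw]
  ]
]
RT 45: heading 75 -> 30
RT 108: heading 30 -> 282
Final: pos=(31.858,142.753), heading=282, 22 segment(s) drawn
Segments drawn: 22

Answer: 22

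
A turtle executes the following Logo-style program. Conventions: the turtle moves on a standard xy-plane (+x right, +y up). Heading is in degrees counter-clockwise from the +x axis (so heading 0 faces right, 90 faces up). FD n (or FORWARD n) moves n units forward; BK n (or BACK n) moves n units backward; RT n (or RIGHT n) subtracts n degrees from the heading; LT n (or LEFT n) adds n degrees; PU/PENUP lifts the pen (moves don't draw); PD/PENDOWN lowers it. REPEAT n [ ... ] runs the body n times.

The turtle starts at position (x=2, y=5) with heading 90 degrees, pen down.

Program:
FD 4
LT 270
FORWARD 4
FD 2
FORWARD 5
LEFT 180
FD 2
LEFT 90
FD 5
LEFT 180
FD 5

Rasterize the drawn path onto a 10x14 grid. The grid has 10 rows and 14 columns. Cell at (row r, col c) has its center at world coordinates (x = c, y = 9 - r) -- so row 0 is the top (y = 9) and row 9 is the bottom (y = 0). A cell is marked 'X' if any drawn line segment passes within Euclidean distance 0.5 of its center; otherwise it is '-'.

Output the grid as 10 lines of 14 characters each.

Answer: --XXXXXXXXXXXX
--X--------X--
--X--------X--
--X--------X--
--X--------X--
-----------X--
--------------
--------------
--------------
--------------

Derivation:
Segment 0: (2,5) -> (2,9)
Segment 1: (2,9) -> (6,9)
Segment 2: (6,9) -> (8,9)
Segment 3: (8,9) -> (13,9)
Segment 4: (13,9) -> (11,9)
Segment 5: (11,9) -> (11,4)
Segment 6: (11,4) -> (11,9)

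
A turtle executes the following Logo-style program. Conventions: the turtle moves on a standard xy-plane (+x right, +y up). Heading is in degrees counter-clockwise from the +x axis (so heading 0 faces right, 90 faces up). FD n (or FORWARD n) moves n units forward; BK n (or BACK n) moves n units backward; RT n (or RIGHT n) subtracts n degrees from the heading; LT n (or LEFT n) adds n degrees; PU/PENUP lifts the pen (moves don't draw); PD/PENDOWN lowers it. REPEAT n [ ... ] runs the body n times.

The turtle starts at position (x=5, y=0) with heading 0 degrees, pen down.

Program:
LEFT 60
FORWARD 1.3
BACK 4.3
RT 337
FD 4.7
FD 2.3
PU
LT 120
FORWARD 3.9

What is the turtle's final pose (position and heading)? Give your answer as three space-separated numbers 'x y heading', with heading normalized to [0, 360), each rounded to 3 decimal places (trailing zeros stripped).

Answer: 0.763 2.826 203

Derivation:
Executing turtle program step by step:
Start: pos=(5,0), heading=0, pen down
LT 60: heading 0 -> 60
FD 1.3: (5,0) -> (5.65,1.126) [heading=60, draw]
BK 4.3: (5.65,1.126) -> (3.5,-2.598) [heading=60, draw]
RT 337: heading 60 -> 83
FD 4.7: (3.5,-2.598) -> (4.073,2.067) [heading=83, draw]
FD 2.3: (4.073,2.067) -> (4.353,4.35) [heading=83, draw]
PU: pen up
LT 120: heading 83 -> 203
FD 3.9: (4.353,4.35) -> (0.763,2.826) [heading=203, move]
Final: pos=(0.763,2.826), heading=203, 4 segment(s) drawn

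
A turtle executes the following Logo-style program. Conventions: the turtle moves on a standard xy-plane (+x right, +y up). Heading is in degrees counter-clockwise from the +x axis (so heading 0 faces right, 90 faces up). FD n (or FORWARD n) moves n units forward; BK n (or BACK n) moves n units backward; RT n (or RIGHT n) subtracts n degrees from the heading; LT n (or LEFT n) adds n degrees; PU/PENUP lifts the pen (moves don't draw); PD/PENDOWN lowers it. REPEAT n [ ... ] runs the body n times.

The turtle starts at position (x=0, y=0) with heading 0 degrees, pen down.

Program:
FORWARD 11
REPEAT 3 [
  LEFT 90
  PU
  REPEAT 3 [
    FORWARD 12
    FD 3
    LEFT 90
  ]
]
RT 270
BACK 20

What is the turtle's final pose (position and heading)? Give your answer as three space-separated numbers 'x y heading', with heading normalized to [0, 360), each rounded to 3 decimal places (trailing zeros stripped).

Executing turtle program step by step:
Start: pos=(0,0), heading=0, pen down
FD 11: (0,0) -> (11,0) [heading=0, draw]
REPEAT 3 [
  -- iteration 1/3 --
  LT 90: heading 0 -> 90
  PU: pen up
  REPEAT 3 [
    -- iteration 1/3 --
    FD 12: (11,0) -> (11,12) [heading=90, move]
    FD 3: (11,12) -> (11,15) [heading=90, move]
    LT 90: heading 90 -> 180
    -- iteration 2/3 --
    FD 12: (11,15) -> (-1,15) [heading=180, move]
    FD 3: (-1,15) -> (-4,15) [heading=180, move]
    LT 90: heading 180 -> 270
    -- iteration 3/3 --
    FD 12: (-4,15) -> (-4,3) [heading=270, move]
    FD 3: (-4,3) -> (-4,0) [heading=270, move]
    LT 90: heading 270 -> 0
  ]
  -- iteration 2/3 --
  LT 90: heading 0 -> 90
  PU: pen up
  REPEAT 3 [
    -- iteration 1/3 --
    FD 12: (-4,0) -> (-4,12) [heading=90, move]
    FD 3: (-4,12) -> (-4,15) [heading=90, move]
    LT 90: heading 90 -> 180
    -- iteration 2/3 --
    FD 12: (-4,15) -> (-16,15) [heading=180, move]
    FD 3: (-16,15) -> (-19,15) [heading=180, move]
    LT 90: heading 180 -> 270
    -- iteration 3/3 --
    FD 12: (-19,15) -> (-19,3) [heading=270, move]
    FD 3: (-19,3) -> (-19,0) [heading=270, move]
    LT 90: heading 270 -> 0
  ]
  -- iteration 3/3 --
  LT 90: heading 0 -> 90
  PU: pen up
  REPEAT 3 [
    -- iteration 1/3 --
    FD 12: (-19,0) -> (-19,12) [heading=90, move]
    FD 3: (-19,12) -> (-19,15) [heading=90, move]
    LT 90: heading 90 -> 180
    -- iteration 2/3 --
    FD 12: (-19,15) -> (-31,15) [heading=180, move]
    FD 3: (-31,15) -> (-34,15) [heading=180, move]
    LT 90: heading 180 -> 270
    -- iteration 3/3 --
    FD 12: (-34,15) -> (-34,3) [heading=270, move]
    FD 3: (-34,3) -> (-34,0) [heading=270, move]
    LT 90: heading 270 -> 0
  ]
]
RT 270: heading 0 -> 90
BK 20: (-34,0) -> (-34,-20) [heading=90, move]
Final: pos=(-34,-20), heading=90, 1 segment(s) drawn

Answer: -34 -20 90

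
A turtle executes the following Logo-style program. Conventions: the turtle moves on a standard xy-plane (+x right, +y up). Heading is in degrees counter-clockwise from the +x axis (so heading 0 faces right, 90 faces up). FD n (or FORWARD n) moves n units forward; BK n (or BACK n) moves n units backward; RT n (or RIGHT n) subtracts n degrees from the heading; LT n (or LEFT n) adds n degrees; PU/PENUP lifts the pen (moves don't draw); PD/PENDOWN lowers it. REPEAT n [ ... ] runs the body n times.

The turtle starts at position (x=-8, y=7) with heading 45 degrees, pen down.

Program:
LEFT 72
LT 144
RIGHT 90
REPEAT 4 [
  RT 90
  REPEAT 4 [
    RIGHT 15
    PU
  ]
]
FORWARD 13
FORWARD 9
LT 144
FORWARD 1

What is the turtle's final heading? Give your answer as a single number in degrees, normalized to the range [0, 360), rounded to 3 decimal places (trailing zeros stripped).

Executing turtle program step by step:
Start: pos=(-8,7), heading=45, pen down
LT 72: heading 45 -> 117
LT 144: heading 117 -> 261
RT 90: heading 261 -> 171
REPEAT 4 [
  -- iteration 1/4 --
  RT 90: heading 171 -> 81
  REPEAT 4 [
    -- iteration 1/4 --
    RT 15: heading 81 -> 66
    PU: pen up
    -- iteration 2/4 --
    RT 15: heading 66 -> 51
    PU: pen up
    -- iteration 3/4 --
    RT 15: heading 51 -> 36
    PU: pen up
    -- iteration 4/4 --
    RT 15: heading 36 -> 21
    PU: pen up
  ]
  -- iteration 2/4 --
  RT 90: heading 21 -> 291
  REPEAT 4 [
    -- iteration 1/4 --
    RT 15: heading 291 -> 276
    PU: pen up
    -- iteration 2/4 --
    RT 15: heading 276 -> 261
    PU: pen up
    -- iteration 3/4 --
    RT 15: heading 261 -> 246
    PU: pen up
    -- iteration 4/4 --
    RT 15: heading 246 -> 231
    PU: pen up
  ]
  -- iteration 3/4 --
  RT 90: heading 231 -> 141
  REPEAT 4 [
    -- iteration 1/4 --
    RT 15: heading 141 -> 126
    PU: pen up
    -- iteration 2/4 --
    RT 15: heading 126 -> 111
    PU: pen up
    -- iteration 3/4 --
    RT 15: heading 111 -> 96
    PU: pen up
    -- iteration 4/4 --
    RT 15: heading 96 -> 81
    PU: pen up
  ]
  -- iteration 4/4 --
  RT 90: heading 81 -> 351
  REPEAT 4 [
    -- iteration 1/4 --
    RT 15: heading 351 -> 336
    PU: pen up
    -- iteration 2/4 --
    RT 15: heading 336 -> 321
    PU: pen up
    -- iteration 3/4 --
    RT 15: heading 321 -> 306
    PU: pen up
    -- iteration 4/4 --
    RT 15: heading 306 -> 291
    PU: pen up
  ]
]
FD 13: (-8,7) -> (-3.341,-5.137) [heading=291, move]
FD 9: (-3.341,-5.137) -> (-0.116,-13.539) [heading=291, move]
LT 144: heading 291 -> 75
FD 1: (-0.116,-13.539) -> (0.143,-12.573) [heading=75, move]
Final: pos=(0.143,-12.573), heading=75, 0 segment(s) drawn

Answer: 75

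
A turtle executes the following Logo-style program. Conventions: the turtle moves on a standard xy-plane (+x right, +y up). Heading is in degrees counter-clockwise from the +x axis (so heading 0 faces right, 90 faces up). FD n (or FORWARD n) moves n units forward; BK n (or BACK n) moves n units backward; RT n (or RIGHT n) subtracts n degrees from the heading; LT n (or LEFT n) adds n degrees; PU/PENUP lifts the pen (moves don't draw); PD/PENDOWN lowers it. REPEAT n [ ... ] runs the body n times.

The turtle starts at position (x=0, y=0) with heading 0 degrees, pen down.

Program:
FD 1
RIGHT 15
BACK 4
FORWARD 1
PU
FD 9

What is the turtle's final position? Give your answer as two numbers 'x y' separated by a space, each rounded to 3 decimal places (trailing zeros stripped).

Answer: 6.796 -1.553

Derivation:
Executing turtle program step by step:
Start: pos=(0,0), heading=0, pen down
FD 1: (0,0) -> (1,0) [heading=0, draw]
RT 15: heading 0 -> 345
BK 4: (1,0) -> (-2.864,1.035) [heading=345, draw]
FD 1: (-2.864,1.035) -> (-1.898,0.776) [heading=345, draw]
PU: pen up
FD 9: (-1.898,0.776) -> (6.796,-1.553) [heading=345, move]
Final: pos=(6.796,-1.553), heading=345, 3 segment(s) drawn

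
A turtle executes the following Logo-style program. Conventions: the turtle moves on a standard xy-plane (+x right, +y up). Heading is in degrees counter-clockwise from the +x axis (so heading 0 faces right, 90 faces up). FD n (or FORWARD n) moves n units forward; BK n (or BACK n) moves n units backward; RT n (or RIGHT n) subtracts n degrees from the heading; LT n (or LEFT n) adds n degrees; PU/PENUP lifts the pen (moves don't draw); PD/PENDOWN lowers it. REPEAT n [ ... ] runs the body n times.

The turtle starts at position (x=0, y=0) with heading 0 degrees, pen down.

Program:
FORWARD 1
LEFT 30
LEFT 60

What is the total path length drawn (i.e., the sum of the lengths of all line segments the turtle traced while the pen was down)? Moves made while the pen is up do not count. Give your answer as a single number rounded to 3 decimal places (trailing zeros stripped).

Executing turtle program step by step:
Start: pos=(0,0), heading=0, pen down
FD 1: (0,0) -> (1,0) [heading=0, draw]
LT 30: heading 0 -> 30
LT 60: heading 30 -> 90
Final: pos=(1,0), heading=90, 1 segment(s) drawn

Segment lengths:
  seg 1: (0,0) -> (1,0), length = 1
Total = 1

Answer: 1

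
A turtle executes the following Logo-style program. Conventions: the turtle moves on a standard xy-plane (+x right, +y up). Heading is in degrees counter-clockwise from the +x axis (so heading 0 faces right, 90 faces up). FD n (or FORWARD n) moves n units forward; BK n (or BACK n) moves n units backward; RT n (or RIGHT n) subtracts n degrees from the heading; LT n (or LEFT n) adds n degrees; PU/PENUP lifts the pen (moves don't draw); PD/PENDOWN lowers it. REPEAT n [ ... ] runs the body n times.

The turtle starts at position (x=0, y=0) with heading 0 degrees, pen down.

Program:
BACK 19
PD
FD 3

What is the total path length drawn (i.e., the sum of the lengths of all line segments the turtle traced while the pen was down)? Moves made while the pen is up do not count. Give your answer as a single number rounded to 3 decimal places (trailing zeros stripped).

Executing turtle program step by step:
Start: pos=(0,0), heading=0, pen down
BK 19: (0,0) -> (-19,0) [heading=0, draw]
PD: pen down
FD 3: (-19,0) -> (-16,0) [heading=0, draw]
Final: pos=(-16,0), heading=0, 2 segment(s) drawn

Segment lengths:
  seg 1: (0,0) -> (-19,0), length = 19
  seg 2: (-19,0) -> (-16,0), length = 3
Total = 22

Answer: 22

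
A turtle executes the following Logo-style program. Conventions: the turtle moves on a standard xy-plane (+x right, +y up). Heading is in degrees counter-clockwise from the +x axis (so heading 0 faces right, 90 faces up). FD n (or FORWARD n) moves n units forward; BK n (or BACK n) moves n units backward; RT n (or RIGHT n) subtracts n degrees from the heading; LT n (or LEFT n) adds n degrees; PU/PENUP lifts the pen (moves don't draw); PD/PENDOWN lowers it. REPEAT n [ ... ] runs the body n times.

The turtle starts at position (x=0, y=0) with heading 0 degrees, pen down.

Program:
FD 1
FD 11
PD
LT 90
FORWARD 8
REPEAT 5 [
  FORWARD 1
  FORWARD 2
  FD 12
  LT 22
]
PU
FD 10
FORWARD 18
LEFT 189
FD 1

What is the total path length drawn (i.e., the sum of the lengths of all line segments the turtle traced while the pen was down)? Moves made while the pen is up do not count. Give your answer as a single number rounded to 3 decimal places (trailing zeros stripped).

Answer: 95

Derivation:
Executing turtle program step by step:
Start: pos=(0,0), heading=0, pen down
FD 1: (0,0) -> (1,0) [heading=0, draw]
FD 11: (1,0) -> (12,0) [heading=0, draw]
PD: pen down
LT 90: heading 0 -> 90
FD 8: (12,0) -> (12,8) [heading=90, draw]
REPEAT 5 [
  -- iteration 1/5 --
  FD 1: (12,8) -> (12,9) [heading=90, draw]
  FD 2: (12,9) -> (12,11) [heading=90, draw]
  FD 12: (12,11) -> (12,23) [heading=90, draw]
  LT 22: heading 90 -> 112
  -- iteration 2/5 --
  FD 1: (12,23) -> (11.625,23.927) [heading=112, draw]
  FD 2: (11.625,23.927) -> (10.876,25.782) [heading=112, draw]
  FD 12: (10.876,25.782) -> (6.381,36.908) [heading=112, draw]
  LT 22: heading 112 -> 134
  -- iteration 3/5 --
  FD 1: (6.381,36.908) -> (5.686,37.627) [heading=134, draw]
  FD 2: (5.686,37.627) -> (4.297,39.066) [heading=134, draw]
  FD 12: (4.297,39.066) -> (-4.039,47.698) [heading=134, draw]
  LT 22: heading 134 -> 156
  -- iteration 4/5 --
  FD 1: (-4.039,47.698) -> (-4.953,48.105) [heading=156, draw]
  FD 2: (-4.953,48.105) -> (-6.78,48.918) [heading=156, draw]
  FD 12: (-6.78,48.918) -> (-17.742,53.799) [heading=156, draw]
  LT 22: heading 156 -> 178
  -- iteration 5/5 --
  FD 1: (-17.742,53.799) -> (-18.742,53.834) [heading=178, draw]
  FD 2: (-18.742,53.834) -> (-20.74,53.904) [heading=178, draw]
  FD 12: (-20.74,53.904) -> (-32.733,54.322) [heading=178, draw]
  LT 22: heading 178 -> 200
]
PU: pen up
FD 10: (-32.733,54.322) -> (-42.13,50.902) [heading=200, move]
FD 18: (-42.13,50.902) -> (-59.044,44.746) [heading=200, move]
LT 189: heading 200 -> 29
FD 1: (-59.044,44.746) -> (-58.17,45.231) [heading=29, move]
Final: pos=(-58.17,45.231), heading=29, 18 segment(s) drawn

Segment lengths:
  seg 1: (0,0) -> (1,0), length = 1
  seg 2: (1,0) -> (12,0), length = 11
  seg 3: (12,0) -> (12,8), length = 8
  seg 4: (12,8) -> (12,9), length = 1
  seg 5: (12,9) -> (12,11), length = 2
  seg 6: (12,11) -> (12,23), length = 12
  seg 7: (12,23) -> (11.625,23.927), length = 1
  seg 8: (11.625,23.927) -> (10.876,25.782), length = 2
  seg 9: (10.876,25.782) -> (6.381,36.908), length = 12
  seg 10: (6.381,36.908) -> (5.686,37.627), length = 1
  seg 11: (5.686,37.627) -> (4.297,39.066), length = 2
  seg 12: (4.297,39.066) -> (-4.039,47.698), length = 12
  seg 13: (-4.039,47.698) -> (-4.953,48.105), length = 1
  seg 14: (-4.953,48.105) -> (-6.78,48.918), length = 2
  seg 15: (-6.78,48.918) -> (-17.742,53.799), length = 12
  seg 16: (-17.742,53.799) -> (-18.742,53.834), length = 1
  seg 17: (-18.742,53.834) -> (-20.74,53.904), length = 2
  seg 18: (-20.74,53.904) -> (-32.733,54.322), length = 12
Total = 95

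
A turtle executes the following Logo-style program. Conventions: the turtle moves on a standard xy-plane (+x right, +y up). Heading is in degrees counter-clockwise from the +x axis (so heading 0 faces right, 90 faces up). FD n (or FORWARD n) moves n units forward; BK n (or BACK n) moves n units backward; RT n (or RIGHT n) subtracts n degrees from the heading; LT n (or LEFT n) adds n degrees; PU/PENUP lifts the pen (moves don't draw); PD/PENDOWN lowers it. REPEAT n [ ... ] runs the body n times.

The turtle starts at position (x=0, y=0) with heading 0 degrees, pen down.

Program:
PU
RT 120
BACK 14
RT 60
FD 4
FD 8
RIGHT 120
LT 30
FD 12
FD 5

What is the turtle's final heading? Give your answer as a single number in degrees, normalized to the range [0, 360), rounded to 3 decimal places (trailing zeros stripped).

Answer: 90

Derivation:
Executing turtle program step by step:
Start: pos=(0,0), heading=0, pen down
PU: pen up
RT 120: heading 0 -> 240
BK 14: (0,0) -> (7,12.124) [heading=240, move]
RT 60: heading 240 -> 180
FD 4: (7,12.124) -> (3,12.124) [heading=180, move]
FD 8: (3,12.124) -> (-5,12.124) [heading=180, move]
RT 120: heading 180 -> 60
LT 30: heading 60 -> 90
FD 12: (-5,12.124) -> (-5,24.124) [heading=90, move]
FD 5: (-5,24.124) -> (-5,29.124) [heading=90, move]
Final: pos=(-5,29.124), heading=90, 0 segment(s) drawn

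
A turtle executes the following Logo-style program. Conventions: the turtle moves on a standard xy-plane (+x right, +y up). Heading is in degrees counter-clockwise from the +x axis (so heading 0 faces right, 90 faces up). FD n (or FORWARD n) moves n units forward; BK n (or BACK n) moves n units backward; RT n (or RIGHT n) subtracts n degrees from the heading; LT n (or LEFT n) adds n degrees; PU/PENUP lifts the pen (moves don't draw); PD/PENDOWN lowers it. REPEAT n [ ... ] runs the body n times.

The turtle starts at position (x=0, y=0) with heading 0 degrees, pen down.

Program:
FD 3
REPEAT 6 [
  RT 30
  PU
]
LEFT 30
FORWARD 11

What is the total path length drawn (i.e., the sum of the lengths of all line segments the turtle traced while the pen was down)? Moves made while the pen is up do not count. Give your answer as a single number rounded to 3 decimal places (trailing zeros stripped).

Answer: 3

Derivation:
Executing turtle program step by step:
Start: pos=(0,0), heading=0, pen down
FD 3: (0,0) -> (3,0) [heading=0, draw]
REPEAT 6 [
  -- iteration 1/6 --
  RT 30: heading 0 -> 330
  PU: pen up
  -- iteration 2/6 --
  RT 30: heading 330 -> 300
  PU: pen up
  -- iteration 3/6 --
  RT 30: heading 300 -> 270
  PU: pen up
  -- iteration 4/6 --
  RT 30: heading 270 -> 240
  PU: pen up
  -- iteration 5/6 --
  RT 30: heading 240 -> 210
  PU: pen up
  -- iteration 6/6 --
  RT 30: heading 210 -> 180
  PU: pen up
]
LT 30: heading 180 -> 210
FD 11: (3,0) -> (-6.526,-5.5) [heading=210, move]
Final: pos=(-6.526,-5.5), heading=210, 1 segment(s) drawn

Segment lengths:
  seg 1: (0,0) -> (3,0), length = 3
Total = 3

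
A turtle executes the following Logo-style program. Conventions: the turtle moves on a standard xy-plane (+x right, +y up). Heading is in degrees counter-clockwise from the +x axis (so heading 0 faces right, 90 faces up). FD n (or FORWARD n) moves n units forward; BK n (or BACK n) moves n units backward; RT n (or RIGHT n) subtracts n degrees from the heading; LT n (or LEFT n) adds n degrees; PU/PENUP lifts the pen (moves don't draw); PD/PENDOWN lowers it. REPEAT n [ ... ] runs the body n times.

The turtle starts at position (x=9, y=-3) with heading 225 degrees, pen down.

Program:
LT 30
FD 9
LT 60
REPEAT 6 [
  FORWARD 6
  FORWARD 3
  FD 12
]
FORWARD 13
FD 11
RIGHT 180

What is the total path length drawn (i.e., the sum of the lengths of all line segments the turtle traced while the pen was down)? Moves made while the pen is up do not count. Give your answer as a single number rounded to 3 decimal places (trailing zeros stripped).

Answer: 159

Derivation:
Executing turtle program step by step:
Start: pos=(9,-3), heading=225, pen down
LT 30: heading 225 -> 255
FD 9: (9,-3) -> (6.671,-11.693) [heading=255, draw]
LT 60: heading 255 -> 315
REPEAT 6 [
  -- iteration 1/6 --
  FD 6: (6.671,-11.693) -> (10.913,-15.936) [heading=315, draw]
  FD 3: (10.913,-15.936) -> (13.035,-18.057) [heading=315, draw]
  FD 12: (13.035,-18.057) -> (21.52,-26.543) [heading=315, draw]
  -- iteration 2/6 --
  FD 6: (21.52,-26.543) -> (25.763,-30.785) [heading=315, draw]
  FD 3: (25.763,-30.785) -> (27.884,-32.907) [heading=315, draw]
  FD 12: (27.884,-32.907) -> (36.369,-41.392) [heading=315, draw]
  -- iteration 3/6 --
  FD 6: (36.369,-41.392) -> (40.612,-45.634) [heading=315, draw]
  FD 3: (40.612,-45.634) -> (42.733,-47.756) [heading=315, draw]
  FD 12: (42.733,-47.756) -> (51.218,-56.241) [heading=315, draw]
  -- iteration 4/6 --
  FD 6: (51.218,-56.241) -> (55.461,-60.484) [heading=315, draw]
  FD 3: (55.461,-60.484) -> (57.582,-62.605) [heading=315, draw]
  FD 12: (57.582,-62.605) -> (66.068,-71.09) [heading=315, draw]
  -- iteration 5/6 --
  FD 6: (66.068,-71.09) -> (70.31,-75.333) [heading=315, draw]
  FD 3: (70.31,-75.333) -> (72.432,-77.454) [heading=315, draw]
  FD 12: (72.432,-77.454) -> (80.917,-85.94) [heading=315, draw]
  -- iteration 6/6 --
  FD 6: (80.917,-85.94) -> (85.159,-90.182) [heading=315, draw]
  FD 3: (85.159,-90.182) -> (87.281,-92.304) [heading=315, draw]
  FD 12: (87.281,-92.304) -> (95.766,-100.789) [heading=315, draw]
]
FD 13: (95.766,-100.789) -> (104.958,-109.981) [heading=315, draw]
FD 11: (104.958,-109.981) -> (112.737,-117.759) [heading=315, draw]
RT 180: heading 315 -> 135
Final: pos=(112.737,-117.759), heading=135, 21 segment(s) drawn

Segment lengths:
  seg 1: (9,-3) -> (6.671,-11.693), length = 9
  seg 2: (6.671,-11.693) -> (10.913,-15.936), length = 6
  seg 3: (10.913,-15.936) -> (13.035,-18.057), length = 3
  seg 4: (13.035,-18.057) -> (21.52,-26.543), length = 12
  seg 5: (21.52,-26.543) -> (25.763,-30.785), length = 6
  seg 6: (25.763,-30.785) -> (27.884,-32.907), length = 3
  seg 7: (27.884,-32.907) -> (36.369,-41.392), length = 12
  seg 8: (36.369,-41.392) -> (40.612,-45.634), length = 6
  seg 9: (40.612,-45.634) -> (42.733,-47.756), length = 3
  seg 10: (42.733,-47.756) -> (51.218,-56.241), length = 12
  seg 11: (51.218,-56.241) -> (55.461,-60.484), length = 6
  seg 12: (55.461,-60.484) -> (57.582,-62.605), length = 3
  seg 13: (57.582,-62.605) -> (66.068,-71.09), length = 12
  seg 14: (66.068,-71.09) -> (70.31,-75.333), length = 6
  seg 15: (70.31,-75.333) -> (72.432,-77.454), length = 3
  seg 16: (72.432,-77.454) -> (80.917,-85.94), length = 12
  seg 17: (80.917,-85.94) -> (85.159,-90.182), length = 6
  seg 18: (85.159,-90.182) -> (87.281,-92.304), length = 3
  seg 19: (87.281,-92.304) -> (95.766,-100.789), length = 12
  seg 20: (95.766,-100.789) -> (104.958,-109.981), length = 13
  seg 21: (104.958,-109.981) -> (112.737,-117.759), length = 11
Total = 159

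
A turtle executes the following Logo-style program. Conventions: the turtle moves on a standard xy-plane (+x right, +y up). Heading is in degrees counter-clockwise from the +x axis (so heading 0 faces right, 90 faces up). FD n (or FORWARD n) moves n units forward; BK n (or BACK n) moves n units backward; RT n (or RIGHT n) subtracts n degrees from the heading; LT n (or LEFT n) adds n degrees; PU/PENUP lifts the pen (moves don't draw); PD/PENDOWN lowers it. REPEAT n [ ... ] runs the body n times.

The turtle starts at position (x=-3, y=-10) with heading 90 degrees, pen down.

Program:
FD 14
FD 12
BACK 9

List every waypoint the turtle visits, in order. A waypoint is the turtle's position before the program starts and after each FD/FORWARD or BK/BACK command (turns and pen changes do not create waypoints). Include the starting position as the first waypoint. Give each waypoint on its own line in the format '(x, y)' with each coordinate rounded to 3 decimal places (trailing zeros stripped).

Executing turtle program step by step:
Start: pos=(-3,-10), heading=90, pen down
FD 14: (-3,-10) -> (-3,4) [heading=90, draw]
FD 12: (-3,4) -> (-3,16) [heading=90, draw]
BK 9: (-3,16) -> (-3,7) [heading=90, draw]
Final: pos=(-3,7), heading=90, 3 segment(s) drawn
Waypoints (4 total):
(-3, -10)
(-3, 4)
(-3, 16)
(-3, 7)

Answer: (-3, -10)
(-3, 4)
(-3, 16)
(-3, 7)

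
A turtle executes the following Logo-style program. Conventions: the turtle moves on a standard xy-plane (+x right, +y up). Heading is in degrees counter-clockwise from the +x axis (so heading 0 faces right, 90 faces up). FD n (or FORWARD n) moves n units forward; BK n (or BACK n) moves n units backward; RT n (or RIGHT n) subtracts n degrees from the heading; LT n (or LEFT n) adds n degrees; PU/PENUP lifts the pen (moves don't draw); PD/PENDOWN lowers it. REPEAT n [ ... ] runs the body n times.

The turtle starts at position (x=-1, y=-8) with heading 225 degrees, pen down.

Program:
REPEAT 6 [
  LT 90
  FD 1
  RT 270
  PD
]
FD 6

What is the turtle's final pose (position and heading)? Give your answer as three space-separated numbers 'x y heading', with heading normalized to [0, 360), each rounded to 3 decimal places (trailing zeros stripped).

Answer: -5.243 -12.243 225

Derivation:
Executing turtle program step by step:
Start: pos=(-1,-8), heading=225, pen down
REPEAT 6 [
  -- iteration 1/6 --
  LT 90: heading 225 -> 315
  FD 1: (-1,-8) -> (-0.293,-8.707) [heading=315, draw]
  RT 270: heading 315 -> 45
  PD: pen down
  -- iteration 2/6 --
  LT 90: heading 45 -> 135
  FD 1: (-0.293,-8.707) -> (-1,-8) [heading=135, draw]
  RT 270: heading 135 -> 225
  PD: pen down
  -- iteration 3/6 --
  LT 90: heading 225 -> 315
  FD 1: (-1,-8) -> (-0.293,-8.707) [heading=315, draw]
  RT 270: heading 315 -> 45
  PD: pen down
  -- iteration 4/6 --
  LT 90: heading 45 -> 135
  FD 1: (-0.293,-8.707) -> (-1,-8) [heading=135, draw]
  RT 270: heading 135 -> 225
  PD: pen down
  -- iteration 5/6 --
  LT 90: heading 225 -> 315
  FD 1: (-1,-8) -> (-0.293,-8.707) [heading=315, draw]
  RT 270: heading 315 -> 45
  PD: pen down
  -- iteration 6/6 --
  LT 90: heading 45 -> 135
  FD 1: (-0.293,-8.707) -> (-1,-8) [heading=135, draw]
  RT 270: heading 135 -> 225
  PD: pen down
]
FD 6: (-1,-8) -> (-5.243,-12.243) [heading=225, draw]
Final: pos=(-5.243,-12.243), heading=225, 7 segment(s) drawn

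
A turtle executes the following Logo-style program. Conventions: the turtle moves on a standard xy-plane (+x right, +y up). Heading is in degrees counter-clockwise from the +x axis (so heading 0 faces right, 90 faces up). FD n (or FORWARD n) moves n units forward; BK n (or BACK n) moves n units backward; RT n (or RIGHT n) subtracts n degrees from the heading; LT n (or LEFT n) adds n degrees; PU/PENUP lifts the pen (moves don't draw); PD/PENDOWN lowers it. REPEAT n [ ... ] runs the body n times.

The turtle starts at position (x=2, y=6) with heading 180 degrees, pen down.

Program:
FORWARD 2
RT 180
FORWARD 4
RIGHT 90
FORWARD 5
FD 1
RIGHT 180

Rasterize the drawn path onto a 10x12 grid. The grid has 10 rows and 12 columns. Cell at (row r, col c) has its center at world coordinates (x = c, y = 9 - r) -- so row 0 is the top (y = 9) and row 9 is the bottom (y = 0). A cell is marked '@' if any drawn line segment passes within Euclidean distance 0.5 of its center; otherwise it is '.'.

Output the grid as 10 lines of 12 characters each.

Answer: ............
............
............
@@@@@.......
....@.......
....@.......
....@.......
....@.......
....@.......
....@.......

Derivation:
Segment 0: (2,6) -> (0,6)
Segment 1: (0,6) -> (4,6)
Segment 2: (4,6) -> (4,1)
Segment 3: (4,1) -> (4,0)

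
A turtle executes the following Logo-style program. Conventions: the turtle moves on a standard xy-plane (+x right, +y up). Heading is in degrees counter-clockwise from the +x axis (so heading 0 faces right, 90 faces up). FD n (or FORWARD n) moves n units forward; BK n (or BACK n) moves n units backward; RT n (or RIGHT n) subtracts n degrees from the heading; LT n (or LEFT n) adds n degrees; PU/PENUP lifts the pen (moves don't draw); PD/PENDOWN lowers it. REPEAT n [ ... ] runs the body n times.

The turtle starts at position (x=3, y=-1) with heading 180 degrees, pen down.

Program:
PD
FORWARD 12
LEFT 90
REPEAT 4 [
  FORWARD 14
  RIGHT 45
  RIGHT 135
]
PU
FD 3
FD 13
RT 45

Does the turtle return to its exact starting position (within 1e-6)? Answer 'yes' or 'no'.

Executing turtle program step by step:
Start: pos=(3,-1), heading=180, pen down
PD: pen down
FD 12: (3,-1) -> (-9,-1) [heading=180, draw]
LT 90: heading 180 -> 270
REPEAT 4 [
  -- iteration 1/4 --
  FD 14: (-9,-1) -> (-9,-15) [heading=270, draw]
  RT 45: heading 270 -> 225
  RT 135: heading 225 -> 90
  -- iteration 2/4 --
  FD 14: (-9,-15) -> (-9,-1) [heading=90, draw]
  RT 45: heading 90 -> 45
  RT 135: heading 45 -> 270
  -- iteration 3/4 --
  FD 14: (-9,-1) -> (-9,-15) [heading=270, draw]
  RT 45: heading 270 -> 225
  RT 135: heading 225 -> 90
  -- iteration 4/4 --
  FD 14: (-9,-15) -> (-9,-1) [heading=90, draw]
  RT 45: heading 90 -> 45
  RT 135: heading 45 -> 270
]
PU: pen up
FD 3: (-9,-1) -> (-9,-4) [heading=270, move]
FD 13: (-9,-4) -> (-9,-17) [heading=270, move]
RT 45: heading 270 -> 225
Final: pos=(-9,-17), heading=225, 5 segment(s) drawn

Start position: (3, -1)
Final position: (-9, -17)
Distance = 20; >= 1e-6 -> NOT closed

Answer: no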